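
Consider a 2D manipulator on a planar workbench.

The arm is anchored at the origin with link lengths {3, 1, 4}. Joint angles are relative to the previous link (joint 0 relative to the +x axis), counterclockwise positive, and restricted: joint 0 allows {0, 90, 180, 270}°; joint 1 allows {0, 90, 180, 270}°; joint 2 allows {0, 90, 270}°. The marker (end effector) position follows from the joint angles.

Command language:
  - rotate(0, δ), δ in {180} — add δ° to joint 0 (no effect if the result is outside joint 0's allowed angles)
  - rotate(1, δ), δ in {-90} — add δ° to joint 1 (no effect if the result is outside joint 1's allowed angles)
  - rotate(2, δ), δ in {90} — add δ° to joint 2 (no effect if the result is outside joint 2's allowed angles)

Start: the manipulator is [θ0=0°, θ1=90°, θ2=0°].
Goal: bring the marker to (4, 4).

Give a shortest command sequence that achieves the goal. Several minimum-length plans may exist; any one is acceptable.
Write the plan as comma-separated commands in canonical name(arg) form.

rotate(1, -90), rotate(2, 90)

t0: [θ0=0°, θ1=90°, θ2=0°]
[1] after rotate(1, -90): [θ0=0°, θ1=0°, θ2=0°]
[2] after rotate(2, 90): [θ0=0°, θ1=0°, θ2=90°]
shorter routes all fall short; 2 is best.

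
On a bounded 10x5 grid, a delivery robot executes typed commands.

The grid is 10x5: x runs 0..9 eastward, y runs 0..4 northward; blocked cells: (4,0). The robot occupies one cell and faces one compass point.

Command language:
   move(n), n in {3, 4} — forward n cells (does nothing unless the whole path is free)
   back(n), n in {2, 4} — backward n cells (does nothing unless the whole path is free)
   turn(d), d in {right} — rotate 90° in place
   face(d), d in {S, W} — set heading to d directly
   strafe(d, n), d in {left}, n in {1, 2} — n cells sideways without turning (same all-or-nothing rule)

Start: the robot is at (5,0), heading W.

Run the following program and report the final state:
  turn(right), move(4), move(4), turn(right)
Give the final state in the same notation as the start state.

at (5,4), heading E

initial: at (5,0), heading W
1. turn(right) → at (5,0), heading N
2. move(4) → at (5,4), heading N
3. move(4) → at (5,4), heading N
4. turn(right) → at (5,4), heading E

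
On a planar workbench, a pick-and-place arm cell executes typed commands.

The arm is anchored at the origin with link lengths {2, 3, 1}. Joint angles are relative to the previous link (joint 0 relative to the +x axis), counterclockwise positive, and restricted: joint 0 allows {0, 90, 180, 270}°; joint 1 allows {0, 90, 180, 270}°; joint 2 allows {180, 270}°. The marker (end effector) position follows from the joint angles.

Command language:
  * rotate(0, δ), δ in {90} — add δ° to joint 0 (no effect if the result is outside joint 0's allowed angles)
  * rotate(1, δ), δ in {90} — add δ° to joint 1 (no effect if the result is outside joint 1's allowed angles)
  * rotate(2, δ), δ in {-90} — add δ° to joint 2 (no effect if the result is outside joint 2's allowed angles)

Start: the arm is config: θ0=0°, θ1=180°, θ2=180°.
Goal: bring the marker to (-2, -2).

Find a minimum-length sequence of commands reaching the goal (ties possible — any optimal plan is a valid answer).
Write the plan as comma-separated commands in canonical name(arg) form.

begin: config: θ0=0°, θ1=180°, θ2=180°
1. rotate(1, 90) → config: θ0=0°, θ1=270°, θ2=180°
2. rotate(0, 90) → config: θ0=90°, θ1=270°, θ2=180°
3. rotate(0, 90) → config: θ0=180°, θ1=270°, θ2=180°
4. rotate(0, 90) → config: θ0=270°, θ1=270°, θ2=180°
shorter routes all fall short; 4 is best.

rotate(1, 90), rotate(0, 90), rotate(0, 90), rotate(0, 90)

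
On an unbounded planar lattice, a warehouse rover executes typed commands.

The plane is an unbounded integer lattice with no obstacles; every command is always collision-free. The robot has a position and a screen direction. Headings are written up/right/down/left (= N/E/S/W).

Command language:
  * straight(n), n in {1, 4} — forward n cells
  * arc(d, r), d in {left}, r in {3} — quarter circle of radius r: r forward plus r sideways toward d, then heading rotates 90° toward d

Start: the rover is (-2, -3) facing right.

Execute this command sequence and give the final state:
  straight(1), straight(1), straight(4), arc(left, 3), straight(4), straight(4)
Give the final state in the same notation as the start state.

initial: (-2, -3) facing right
t=1 straight(1) ⇒ (-1, -3) facing right
t=2 straight(1) ⇒ (0, -3) facing right
t=3 straight(4) ⇒ (4, -3) facing right
t=4 arc(left, 3) ⇒ (7, 0) facing up
t=5 straight(4) ⇒ (7, 4) facing up
t=6 straight(4) ⇒ (7, 8) facing up

(7, 8) facing up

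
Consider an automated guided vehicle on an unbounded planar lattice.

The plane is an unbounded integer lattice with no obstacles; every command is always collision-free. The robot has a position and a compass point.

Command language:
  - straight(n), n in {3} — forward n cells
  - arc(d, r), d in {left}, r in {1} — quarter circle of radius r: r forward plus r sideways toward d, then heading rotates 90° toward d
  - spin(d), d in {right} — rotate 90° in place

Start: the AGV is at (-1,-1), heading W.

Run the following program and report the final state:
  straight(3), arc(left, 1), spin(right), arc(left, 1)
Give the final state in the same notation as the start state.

at (-6,-3), heading S

begin: at (-1,-1), heading W
1. straight(3) → at (-4,-1), heading W
2. arc(left, 1) → at (-5,-2), heading S
3. spin(right) → at (-5,-2), heading W
4. arc(left, 1) → at (-6,-3), heading S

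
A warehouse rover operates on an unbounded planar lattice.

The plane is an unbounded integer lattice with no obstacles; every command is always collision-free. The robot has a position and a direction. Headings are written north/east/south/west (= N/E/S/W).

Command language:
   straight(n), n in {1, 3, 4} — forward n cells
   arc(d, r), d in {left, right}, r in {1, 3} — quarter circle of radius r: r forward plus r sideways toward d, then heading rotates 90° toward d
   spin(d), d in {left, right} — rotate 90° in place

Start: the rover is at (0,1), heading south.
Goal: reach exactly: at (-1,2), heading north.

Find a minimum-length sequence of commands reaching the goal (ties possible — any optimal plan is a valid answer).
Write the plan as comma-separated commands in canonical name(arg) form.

spin(right), arc(right, 1)

from: at (0,1), heading south
[1] after spin(right): at (0,1), heading west
[2] after arc(right, 1): at (-1,2), heading north
no 1-step plan works, so 2 is optimal.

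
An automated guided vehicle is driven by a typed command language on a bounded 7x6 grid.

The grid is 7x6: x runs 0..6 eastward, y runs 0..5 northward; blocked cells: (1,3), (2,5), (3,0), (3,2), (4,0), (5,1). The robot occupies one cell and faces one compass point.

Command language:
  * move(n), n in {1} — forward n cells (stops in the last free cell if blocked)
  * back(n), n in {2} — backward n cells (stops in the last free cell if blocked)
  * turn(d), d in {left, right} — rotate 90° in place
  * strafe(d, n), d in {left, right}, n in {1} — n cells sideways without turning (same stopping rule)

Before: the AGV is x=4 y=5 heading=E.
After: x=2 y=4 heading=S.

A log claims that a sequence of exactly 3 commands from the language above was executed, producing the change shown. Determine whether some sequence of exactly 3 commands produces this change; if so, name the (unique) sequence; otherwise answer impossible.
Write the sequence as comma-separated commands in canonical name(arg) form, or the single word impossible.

key: order matters: swapping strafe(right, 1) and turn(right) lands elsewhere
t0: x=4 y=5 heading=E
1. strafe(right, 1) → x=4 y=4 heading=E
2. back(2) → x=2 y=4 heading=E
3. turn(right) → x=2 y=4 heading=S
no other 3-command option fits: unique.

strafe(right, 1), back(2), turn(right)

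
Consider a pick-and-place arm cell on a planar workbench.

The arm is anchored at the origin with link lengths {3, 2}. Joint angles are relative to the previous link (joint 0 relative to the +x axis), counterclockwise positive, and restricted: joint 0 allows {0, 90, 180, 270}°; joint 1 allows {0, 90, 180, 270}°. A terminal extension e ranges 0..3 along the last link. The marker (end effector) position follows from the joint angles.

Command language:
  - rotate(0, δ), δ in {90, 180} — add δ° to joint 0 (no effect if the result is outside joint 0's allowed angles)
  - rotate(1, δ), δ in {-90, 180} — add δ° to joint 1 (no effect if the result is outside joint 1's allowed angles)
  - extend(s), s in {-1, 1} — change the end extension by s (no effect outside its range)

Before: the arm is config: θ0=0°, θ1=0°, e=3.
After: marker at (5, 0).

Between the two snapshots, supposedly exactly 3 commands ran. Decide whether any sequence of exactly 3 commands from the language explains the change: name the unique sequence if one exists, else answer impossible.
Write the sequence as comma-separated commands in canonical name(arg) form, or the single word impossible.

initial: config: θ0=0°, θ1=0°, e=3
[1] after extend(-1): config: θ0=0°, θ1=0°, e=2
[2] after extend(-1): config: θ0=0°, θ1=0°, e=1
[3] after extend(-1): config: θ0=0°, θ1=0°, e=0
uniquely the one of 216 3-step routes that fits.

extend(-1), extend(-1), extend(-1)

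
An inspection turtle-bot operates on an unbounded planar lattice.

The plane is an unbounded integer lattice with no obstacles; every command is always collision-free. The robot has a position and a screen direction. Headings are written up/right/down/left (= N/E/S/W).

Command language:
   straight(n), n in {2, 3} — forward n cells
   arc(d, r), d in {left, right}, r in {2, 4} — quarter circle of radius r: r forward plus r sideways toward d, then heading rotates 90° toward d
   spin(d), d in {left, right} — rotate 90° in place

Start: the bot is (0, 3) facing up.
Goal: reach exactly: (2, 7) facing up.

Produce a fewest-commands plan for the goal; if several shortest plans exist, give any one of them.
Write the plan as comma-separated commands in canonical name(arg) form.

from: (0, 3) facing up
1. straight(2) → (0, 5) facing up
2. arc(right, 2) → (2, 7) facing right
3. spin(left) → (2, 7) facing up
minimal: 3 command(s), checked below 3.

straight(2), arc(right, 2), spin(left)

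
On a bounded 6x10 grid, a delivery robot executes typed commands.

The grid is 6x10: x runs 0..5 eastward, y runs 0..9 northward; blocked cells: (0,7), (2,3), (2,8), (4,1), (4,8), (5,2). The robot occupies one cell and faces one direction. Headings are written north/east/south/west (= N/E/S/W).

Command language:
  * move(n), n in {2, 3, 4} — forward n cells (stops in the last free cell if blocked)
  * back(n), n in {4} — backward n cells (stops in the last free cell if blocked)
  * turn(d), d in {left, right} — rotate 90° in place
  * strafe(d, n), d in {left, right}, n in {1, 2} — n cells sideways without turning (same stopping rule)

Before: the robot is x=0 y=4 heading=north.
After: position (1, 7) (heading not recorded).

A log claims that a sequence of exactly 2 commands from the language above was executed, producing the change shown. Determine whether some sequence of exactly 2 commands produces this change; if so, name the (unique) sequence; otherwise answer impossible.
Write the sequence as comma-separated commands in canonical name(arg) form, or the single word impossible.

strafe(right, 1), move(3)

key: running move(3) before strafe(right, 1) would end elsewhere — order is forced
t0: x=0 y=4 heading=north
step 1 (strafe(right, 1)): x=1 y=4 heading=north
step 2 (move(3)): x=1 y=7 heading=north
uniquely the one of 100 2-step routes that fits.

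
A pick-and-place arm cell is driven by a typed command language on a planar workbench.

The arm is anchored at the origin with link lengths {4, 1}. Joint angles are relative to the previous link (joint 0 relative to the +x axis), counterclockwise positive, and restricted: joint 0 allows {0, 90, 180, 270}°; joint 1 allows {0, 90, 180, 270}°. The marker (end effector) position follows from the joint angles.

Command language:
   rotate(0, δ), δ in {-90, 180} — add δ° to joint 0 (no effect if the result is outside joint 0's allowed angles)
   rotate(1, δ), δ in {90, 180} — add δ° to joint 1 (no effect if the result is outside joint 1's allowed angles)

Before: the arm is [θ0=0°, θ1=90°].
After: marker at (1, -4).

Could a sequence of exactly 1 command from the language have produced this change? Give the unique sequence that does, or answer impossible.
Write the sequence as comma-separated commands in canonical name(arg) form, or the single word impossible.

start: [θ0=0°, θ1=90°]
1. rotate(0, -90) → [θ0=270°, θ1=90°]
no rival 1-sequence matches.

rotate(0, -90)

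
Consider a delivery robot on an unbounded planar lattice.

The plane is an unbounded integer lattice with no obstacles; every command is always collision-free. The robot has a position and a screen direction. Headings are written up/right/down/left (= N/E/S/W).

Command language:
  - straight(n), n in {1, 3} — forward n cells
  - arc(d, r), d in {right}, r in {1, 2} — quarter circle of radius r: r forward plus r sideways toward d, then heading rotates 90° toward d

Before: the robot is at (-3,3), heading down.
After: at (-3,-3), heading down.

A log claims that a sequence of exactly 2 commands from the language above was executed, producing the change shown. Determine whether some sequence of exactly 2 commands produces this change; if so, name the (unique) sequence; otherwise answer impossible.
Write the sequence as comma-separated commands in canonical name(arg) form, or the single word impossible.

key: still facing S at the end — nothing in the sequence rotates
begin: at (-3,3), heading down
1. straight(3) → at (-3,0), heading down
2. straight(3) → at (-3,-3), heading down
all 16 alternatives checked — unique.

straight(3), straight(3)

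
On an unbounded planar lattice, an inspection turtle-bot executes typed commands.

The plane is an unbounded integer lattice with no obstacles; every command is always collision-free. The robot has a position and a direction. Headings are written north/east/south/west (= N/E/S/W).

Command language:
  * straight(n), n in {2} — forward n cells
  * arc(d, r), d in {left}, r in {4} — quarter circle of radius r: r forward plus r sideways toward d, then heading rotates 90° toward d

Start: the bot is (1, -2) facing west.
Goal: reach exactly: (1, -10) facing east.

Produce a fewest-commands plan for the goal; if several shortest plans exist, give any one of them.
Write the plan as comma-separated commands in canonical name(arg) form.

arc(left, 4), arc(left, 4)

t0: (1, -2) facing west
1. arc(left, 4) → (-3, -6) facing south
2. arc(left, 4) → (1, -10) facing east
shorter routes all fall short; 2 is best.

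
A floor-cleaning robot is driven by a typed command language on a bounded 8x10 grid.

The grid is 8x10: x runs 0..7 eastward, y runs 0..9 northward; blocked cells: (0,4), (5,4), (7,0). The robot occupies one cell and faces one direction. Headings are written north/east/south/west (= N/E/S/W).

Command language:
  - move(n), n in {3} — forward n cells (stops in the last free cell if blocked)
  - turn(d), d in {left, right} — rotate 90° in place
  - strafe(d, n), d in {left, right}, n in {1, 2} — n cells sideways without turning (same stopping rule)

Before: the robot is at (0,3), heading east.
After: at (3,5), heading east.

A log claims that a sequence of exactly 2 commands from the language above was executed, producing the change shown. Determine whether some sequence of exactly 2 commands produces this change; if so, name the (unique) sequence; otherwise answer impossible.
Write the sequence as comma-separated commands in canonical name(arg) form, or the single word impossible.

move(3), strafe(left, 2)

key: heading stays E — no command in the sequence turns
begin: at (0,3), heading east
step 1 (move(3)): at (3,3), heading east
step 2 (strafe(left, 2)): at (3,5), heading east
no other 2-command option fits: unique.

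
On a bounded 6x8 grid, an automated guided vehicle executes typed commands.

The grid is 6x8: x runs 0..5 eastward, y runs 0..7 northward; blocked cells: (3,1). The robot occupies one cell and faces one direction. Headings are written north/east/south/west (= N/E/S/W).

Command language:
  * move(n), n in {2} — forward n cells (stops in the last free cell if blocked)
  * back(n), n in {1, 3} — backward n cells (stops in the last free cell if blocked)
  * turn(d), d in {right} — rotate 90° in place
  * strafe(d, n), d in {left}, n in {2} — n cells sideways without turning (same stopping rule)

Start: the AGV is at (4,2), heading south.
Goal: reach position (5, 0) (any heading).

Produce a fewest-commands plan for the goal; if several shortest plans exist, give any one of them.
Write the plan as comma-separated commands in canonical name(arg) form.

move(2), strafe(left, 2)

start: at (4,2), heading south
1. move(2) → at (4,0), heading south
2. strafe(left, 2) → at (5,0), heading south
shorter routes all fall short; 2 is best.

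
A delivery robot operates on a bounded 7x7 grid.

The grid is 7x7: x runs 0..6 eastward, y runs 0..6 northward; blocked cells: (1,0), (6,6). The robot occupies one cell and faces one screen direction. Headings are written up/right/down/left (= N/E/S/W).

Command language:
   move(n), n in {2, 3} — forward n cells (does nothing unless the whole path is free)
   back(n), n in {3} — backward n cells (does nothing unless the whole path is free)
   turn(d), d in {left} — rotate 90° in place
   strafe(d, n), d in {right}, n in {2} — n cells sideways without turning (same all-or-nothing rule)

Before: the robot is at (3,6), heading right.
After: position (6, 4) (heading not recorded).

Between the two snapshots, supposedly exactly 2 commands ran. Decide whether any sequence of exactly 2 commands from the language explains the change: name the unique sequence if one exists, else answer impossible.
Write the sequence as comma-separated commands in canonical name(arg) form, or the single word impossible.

key: order matters: swapping strafe(right, 2) and move(3) lands elsewhere
from: at (3,6), heading right
[1] after strafe(right, 2): at (3,4), heading right
[2] after move(3): at (6,4), heading right
no rival 2-sequence matches.

strafe(right, 2), move(3)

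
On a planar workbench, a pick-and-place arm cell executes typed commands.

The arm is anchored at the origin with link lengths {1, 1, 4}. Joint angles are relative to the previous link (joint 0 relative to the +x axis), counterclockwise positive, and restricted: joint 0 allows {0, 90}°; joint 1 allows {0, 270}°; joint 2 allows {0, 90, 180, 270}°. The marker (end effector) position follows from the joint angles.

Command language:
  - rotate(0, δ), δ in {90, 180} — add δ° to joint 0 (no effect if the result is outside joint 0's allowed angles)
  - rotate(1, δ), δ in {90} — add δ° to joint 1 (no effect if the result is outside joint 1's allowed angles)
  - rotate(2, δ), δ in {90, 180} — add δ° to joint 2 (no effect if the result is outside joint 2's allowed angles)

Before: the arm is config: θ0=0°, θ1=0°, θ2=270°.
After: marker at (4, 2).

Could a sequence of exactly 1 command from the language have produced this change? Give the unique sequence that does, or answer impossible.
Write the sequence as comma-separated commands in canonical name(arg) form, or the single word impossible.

rotate(0, 90)

begin: config: θ0=0°, θ1=0°, θ2=270°
step 1 (rotate(0, 90)): config: θ0=90°, θ1=0°, θ2=270°
all 5 alternatives checked — unique.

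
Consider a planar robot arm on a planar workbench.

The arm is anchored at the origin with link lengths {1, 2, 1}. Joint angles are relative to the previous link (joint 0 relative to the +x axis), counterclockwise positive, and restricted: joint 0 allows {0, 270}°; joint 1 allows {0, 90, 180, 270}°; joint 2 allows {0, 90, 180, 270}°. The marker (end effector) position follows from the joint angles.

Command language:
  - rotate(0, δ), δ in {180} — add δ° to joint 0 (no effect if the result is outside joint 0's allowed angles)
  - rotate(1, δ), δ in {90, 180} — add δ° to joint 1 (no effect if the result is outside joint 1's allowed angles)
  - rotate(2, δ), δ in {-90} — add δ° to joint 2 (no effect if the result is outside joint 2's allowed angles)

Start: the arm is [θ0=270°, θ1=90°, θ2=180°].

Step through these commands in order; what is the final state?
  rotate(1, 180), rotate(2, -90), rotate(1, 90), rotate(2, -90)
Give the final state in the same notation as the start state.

[θ0=270°, θ1=0°, θ2=0°]

start: [θ0=270°, θ1=90°, θ2=180°]
1. rotate(1, 180) → [θ0=270°, θ1=270°, θ2=180°]
2. rotate(2, -90) → [θ0=270°, θ1=270°, θ2=90°]
3. rotate(1, 90) → [θ0=270°, θ1=0°, θ2=90°]
4. rotate(2, -90) → [θ0=270°, θ1=0°, θ2=0°]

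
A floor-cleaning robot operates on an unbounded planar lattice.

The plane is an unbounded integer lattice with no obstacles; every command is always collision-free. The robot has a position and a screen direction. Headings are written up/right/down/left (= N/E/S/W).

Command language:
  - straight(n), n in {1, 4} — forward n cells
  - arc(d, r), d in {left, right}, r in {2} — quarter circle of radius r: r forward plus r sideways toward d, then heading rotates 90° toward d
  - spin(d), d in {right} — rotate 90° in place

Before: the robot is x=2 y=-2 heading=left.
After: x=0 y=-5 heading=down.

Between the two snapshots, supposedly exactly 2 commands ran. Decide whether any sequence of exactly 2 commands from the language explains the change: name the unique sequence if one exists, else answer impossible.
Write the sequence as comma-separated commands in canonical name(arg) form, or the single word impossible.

arc(left, 2), straight(1)

key: order matters: swapping arc(left, 2) and straight(1) lands elsewhere
from: x=2 y=-2 heading=left
1. arc(left, 2) → x=0 y=-4 heading=down
2. straight(1) → x=0 y=-5 heading=down
all 25 alternatives checked — unique.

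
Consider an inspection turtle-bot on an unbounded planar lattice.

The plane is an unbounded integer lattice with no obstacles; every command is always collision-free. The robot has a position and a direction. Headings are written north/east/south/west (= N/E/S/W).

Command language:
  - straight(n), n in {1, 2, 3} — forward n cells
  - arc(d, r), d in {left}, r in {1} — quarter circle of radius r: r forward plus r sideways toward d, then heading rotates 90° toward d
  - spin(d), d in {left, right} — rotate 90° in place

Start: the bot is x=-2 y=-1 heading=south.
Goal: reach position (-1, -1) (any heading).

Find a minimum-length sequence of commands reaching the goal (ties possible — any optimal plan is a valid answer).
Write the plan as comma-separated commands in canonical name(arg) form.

spin(left), straight(1)

from: x=-2 y=-1 heading=south
[1] after spin(left): x=-2 y=-1 heading=east
[2] after straight(1): x=-1 y=-1 heading=east
minimal: 2 command(s), checked below 2.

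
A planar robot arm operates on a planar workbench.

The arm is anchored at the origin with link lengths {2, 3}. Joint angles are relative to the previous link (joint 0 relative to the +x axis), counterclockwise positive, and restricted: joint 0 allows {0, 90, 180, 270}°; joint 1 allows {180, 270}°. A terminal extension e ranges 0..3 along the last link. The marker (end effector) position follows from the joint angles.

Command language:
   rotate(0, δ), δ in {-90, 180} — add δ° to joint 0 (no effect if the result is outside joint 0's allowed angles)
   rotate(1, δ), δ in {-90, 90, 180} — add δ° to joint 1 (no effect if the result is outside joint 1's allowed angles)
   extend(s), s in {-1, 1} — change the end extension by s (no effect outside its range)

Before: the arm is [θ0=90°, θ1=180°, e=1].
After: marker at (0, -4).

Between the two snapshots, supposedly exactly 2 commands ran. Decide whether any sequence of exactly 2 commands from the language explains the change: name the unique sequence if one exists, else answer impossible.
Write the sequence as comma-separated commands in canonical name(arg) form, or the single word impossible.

extend(1), extend(1)

begin: [θ0=90°, θ1=180°, e=1]
[1] after extend(1): [θ0=90°, θ1=180°, e=2]
[2] after extend(1): [θ0=90°, θ1=180°, e=3]
uniquely the one of 49 2-step routes that fits.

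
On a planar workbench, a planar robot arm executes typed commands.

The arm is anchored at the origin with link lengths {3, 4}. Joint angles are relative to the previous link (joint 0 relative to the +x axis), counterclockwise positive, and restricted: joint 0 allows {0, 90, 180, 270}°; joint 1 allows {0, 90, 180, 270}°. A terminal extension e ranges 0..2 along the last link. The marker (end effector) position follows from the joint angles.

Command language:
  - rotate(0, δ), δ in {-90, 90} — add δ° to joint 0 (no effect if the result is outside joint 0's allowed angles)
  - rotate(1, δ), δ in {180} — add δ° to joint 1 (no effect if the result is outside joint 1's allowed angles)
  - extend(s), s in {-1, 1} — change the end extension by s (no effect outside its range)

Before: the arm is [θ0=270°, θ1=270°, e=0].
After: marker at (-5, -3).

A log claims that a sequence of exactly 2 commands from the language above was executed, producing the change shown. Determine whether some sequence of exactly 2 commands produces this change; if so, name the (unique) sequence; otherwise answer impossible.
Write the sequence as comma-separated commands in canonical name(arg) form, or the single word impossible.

key: order matters: swapping extend(-1) and extend(1) lands elsewhere
start: [θ0=270°, θ1=270°, e=0]
step 1 (extend(-1)): [θ0=270°, θ1=270°, e=0]
step 2 (extend(1)): [θ0=270°, θ1=270°, e=1]
uniquely the one of 25 2-step routes that fits.

extend(-1), extend(1)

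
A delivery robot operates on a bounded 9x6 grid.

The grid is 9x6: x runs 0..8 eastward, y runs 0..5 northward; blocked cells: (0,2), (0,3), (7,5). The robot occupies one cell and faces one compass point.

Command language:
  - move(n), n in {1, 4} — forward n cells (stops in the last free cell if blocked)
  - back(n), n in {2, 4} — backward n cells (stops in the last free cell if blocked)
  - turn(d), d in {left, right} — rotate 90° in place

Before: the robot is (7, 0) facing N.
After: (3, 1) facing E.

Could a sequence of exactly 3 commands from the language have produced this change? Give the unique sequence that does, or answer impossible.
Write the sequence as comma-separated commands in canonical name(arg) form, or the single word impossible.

move(1), turn(right), back(4)

key: running back(4) before move(1) would end elsewhere — order is forced
from: (7, 0) facing N
step 1 (move(1)): (7, 1) facing N
step 2 (turn(right)): (7, 1) facing E
step 3 (back(4)): (3, 1) facing E
uniquely the one of 216 3-step routes that fits.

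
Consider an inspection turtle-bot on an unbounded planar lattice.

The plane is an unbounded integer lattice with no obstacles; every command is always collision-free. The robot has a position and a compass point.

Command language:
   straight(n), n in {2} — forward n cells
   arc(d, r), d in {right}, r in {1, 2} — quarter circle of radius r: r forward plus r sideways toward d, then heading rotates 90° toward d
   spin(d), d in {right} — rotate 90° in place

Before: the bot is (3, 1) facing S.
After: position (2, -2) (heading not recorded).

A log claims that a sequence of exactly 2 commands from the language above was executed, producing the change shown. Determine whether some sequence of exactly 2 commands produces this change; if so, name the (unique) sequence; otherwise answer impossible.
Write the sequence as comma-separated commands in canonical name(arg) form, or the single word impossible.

straight(2), arc(right, 1)

key: running arc(right, 1) before straight(2) would end elsewhere — order is forced
begin: (3, 1) facing S
t=1 straight(2) ⇒ (3, -1) facing S
t=2 arc(right, 1) ⇒ (2, -2) facing W
all 16 alternatives checked — unique.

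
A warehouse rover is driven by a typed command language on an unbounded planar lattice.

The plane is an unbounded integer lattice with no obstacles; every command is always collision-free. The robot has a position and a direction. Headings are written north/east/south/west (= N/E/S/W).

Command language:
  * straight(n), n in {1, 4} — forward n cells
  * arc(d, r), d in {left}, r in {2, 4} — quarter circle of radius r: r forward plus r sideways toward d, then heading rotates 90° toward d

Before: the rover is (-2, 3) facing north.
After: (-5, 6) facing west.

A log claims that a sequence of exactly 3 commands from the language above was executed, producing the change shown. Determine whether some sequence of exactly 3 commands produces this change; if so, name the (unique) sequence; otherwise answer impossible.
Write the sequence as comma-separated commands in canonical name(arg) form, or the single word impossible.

straight(1), arc(left, 2), straight(1)

key: cell and facing (now W) both changed — the 3 commands mix motion and turning
start: (-2, 3) facing north
step 1 (straight(1)): (-2, 4) facing north
step 2 (arc(left, 2)): (-4, 6) facing west
step 3 (straight(1)): (-5, 6) facing west
no other 3-command option fits: unique.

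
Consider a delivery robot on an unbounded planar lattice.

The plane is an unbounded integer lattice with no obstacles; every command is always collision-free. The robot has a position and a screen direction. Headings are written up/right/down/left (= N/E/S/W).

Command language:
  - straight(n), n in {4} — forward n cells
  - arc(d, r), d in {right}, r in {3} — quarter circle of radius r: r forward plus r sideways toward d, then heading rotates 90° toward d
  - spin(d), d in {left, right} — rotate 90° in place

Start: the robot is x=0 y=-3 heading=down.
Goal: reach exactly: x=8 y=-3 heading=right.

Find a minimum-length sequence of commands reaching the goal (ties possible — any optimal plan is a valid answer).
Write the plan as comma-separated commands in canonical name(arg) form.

spin(left), straight(4), straight(4)

t0: x=0 y=-3 heading=down
step 1 (spin(left)): x=0 y=-3 heading=right
step 2 (straight(4)): x=4 y=-3 heading=right
step 3 (straight(4)): x=8 y=-3 heading=right
minimal: 3 command(s), checked below 3.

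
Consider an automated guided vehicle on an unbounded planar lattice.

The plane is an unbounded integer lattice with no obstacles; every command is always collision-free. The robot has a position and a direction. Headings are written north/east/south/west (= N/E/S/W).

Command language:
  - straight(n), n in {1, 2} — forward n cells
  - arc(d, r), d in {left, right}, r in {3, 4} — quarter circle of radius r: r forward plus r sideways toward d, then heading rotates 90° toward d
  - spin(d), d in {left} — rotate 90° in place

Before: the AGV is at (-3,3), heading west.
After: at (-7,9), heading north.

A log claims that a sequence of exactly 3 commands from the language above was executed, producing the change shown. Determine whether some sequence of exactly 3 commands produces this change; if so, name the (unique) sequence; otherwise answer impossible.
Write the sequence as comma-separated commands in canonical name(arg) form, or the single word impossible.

arc(right, 4), straight(1), straight(1)

key: position moved to (-7,9) AND the heading swung to N — translation plus rotation needed
start: at (-3,3), heading west
[1] after arc(right, 4): at (-7,7), heading north
[2] after straight(1): at (-7,8), heading north
[3] after straight(1): at (-7,9), heading north
all 343 alternatives checked — unique.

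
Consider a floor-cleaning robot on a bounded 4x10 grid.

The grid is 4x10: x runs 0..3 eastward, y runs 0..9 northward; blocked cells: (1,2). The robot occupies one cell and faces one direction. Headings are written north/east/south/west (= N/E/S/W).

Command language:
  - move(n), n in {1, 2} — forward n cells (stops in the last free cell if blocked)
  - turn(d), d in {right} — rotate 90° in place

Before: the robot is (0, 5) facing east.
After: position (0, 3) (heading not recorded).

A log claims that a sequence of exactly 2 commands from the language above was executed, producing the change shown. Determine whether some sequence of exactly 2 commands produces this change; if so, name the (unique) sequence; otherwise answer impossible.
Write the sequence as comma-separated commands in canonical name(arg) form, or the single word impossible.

key: running move(2) before turn(right) would end elsewhere — order is forced
from: (0, 5) facing east
1. turn(right) → (0, 5) facing south
2. move(2) → (0, 3) facing south
no rival 2-sequence matches.

turn(right), move(2)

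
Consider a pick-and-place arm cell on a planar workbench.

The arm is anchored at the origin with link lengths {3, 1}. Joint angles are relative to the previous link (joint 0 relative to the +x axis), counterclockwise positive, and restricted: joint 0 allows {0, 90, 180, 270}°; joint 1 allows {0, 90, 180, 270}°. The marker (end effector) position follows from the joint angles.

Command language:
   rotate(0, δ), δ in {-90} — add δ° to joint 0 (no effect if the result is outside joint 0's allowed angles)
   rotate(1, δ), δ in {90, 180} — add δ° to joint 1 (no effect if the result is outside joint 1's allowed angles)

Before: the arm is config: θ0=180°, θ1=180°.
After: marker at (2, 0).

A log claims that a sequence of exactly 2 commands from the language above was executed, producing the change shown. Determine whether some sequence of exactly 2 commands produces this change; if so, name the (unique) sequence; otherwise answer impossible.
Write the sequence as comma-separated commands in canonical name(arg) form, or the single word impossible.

t0: config: θ0=180°, θ1=180°
t=1 rotate(0, -90) ⇒ config: θ0=90°, θ1=180°
t=2 rotate(0, -90) ⇒ config: θ0=0°, θ1=180°
uniquely the one of 9 2-step routes that fits.

rotate(0, -90), rotate(0, -90)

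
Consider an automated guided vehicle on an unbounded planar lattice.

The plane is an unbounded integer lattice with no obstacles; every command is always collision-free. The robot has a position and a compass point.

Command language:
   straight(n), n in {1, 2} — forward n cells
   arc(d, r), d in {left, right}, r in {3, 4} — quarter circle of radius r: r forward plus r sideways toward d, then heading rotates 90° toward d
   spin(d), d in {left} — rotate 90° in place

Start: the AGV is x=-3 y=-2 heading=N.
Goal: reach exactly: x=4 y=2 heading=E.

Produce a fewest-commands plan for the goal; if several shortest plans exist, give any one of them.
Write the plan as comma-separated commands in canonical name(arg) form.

from: x=-3 y=-2 heading=N
1. arc(right, 4) → x=1 y=2 heading=E
2. straight(2) → x=3 y=2 heading=E
3. straight(1) → x=4 y=2 heading=E
minimal: 3 command(s), checked below 3.

arc(right, 4), straight(2), straight(1)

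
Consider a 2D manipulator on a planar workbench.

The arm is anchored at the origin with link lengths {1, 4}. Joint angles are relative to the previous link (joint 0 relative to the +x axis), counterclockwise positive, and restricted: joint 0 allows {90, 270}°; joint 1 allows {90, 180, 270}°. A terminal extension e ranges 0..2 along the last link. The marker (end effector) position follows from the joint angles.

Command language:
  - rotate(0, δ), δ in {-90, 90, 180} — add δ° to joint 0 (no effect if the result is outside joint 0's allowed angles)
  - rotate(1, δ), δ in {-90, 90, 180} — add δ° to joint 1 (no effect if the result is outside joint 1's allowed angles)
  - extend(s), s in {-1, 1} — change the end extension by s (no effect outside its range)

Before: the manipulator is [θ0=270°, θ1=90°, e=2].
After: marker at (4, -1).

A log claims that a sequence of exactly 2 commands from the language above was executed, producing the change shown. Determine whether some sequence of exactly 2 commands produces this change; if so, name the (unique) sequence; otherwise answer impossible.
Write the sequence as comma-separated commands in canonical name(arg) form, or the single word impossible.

t0: [θ0=270°, θ1=90°, e=2]
[1] after extend(-1): [θ0=270°, θ1=90°, e=1]
[2] after extend(-1): [θ0=270°, θ1=90°, e=0]
uniquely the one of 64 2-step routes that fits.

extend(-1), extend(-1)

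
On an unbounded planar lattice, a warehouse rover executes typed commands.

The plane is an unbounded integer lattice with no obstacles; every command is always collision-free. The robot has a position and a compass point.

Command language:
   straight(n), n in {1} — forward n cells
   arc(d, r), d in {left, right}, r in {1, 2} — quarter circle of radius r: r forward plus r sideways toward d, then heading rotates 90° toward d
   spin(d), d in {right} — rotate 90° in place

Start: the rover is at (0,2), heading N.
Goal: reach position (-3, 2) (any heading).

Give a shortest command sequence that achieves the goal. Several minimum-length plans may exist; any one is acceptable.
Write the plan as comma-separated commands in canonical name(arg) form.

initial: at (0,2), heading N
1. arc(left, 1) → at (-1,3), heading W
2. straight(1) → at (-2,3), heading W
3. arc(left, 1) → at (-3,2), heading S
nothing shorter than 3 reaches the goal.

arc(left, 1), straight(1), arc(left, 1)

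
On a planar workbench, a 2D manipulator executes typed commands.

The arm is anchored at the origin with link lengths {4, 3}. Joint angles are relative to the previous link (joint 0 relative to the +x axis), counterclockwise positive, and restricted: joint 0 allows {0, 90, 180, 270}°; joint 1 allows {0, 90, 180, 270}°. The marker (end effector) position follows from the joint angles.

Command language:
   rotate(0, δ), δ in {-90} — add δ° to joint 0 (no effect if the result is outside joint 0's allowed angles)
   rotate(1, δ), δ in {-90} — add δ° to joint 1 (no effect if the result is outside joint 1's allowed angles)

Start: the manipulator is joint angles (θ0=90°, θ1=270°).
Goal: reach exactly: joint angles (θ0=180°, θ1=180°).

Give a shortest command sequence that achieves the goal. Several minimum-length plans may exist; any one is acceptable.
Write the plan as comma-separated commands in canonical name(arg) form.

start: joint angles (θ0=90°, θ1=270°)
[1] after rotate(1, -90): joint angles (θ0=90°, θ1=180°)
[2] after rotate(0, -90): joint angles (θ0=0°, θ1=180°)
[3] after rotate(0, -90): joint angles (θ0=270°, θ1=180°)
[4] after rotate(0, -90): joint angles (θ0=180°, θ1=180°)
shorter routes all fall short; 4 is best.

rotate(1, -90), rotate(0, -90), rotate(0, -90), rotate(0, -90)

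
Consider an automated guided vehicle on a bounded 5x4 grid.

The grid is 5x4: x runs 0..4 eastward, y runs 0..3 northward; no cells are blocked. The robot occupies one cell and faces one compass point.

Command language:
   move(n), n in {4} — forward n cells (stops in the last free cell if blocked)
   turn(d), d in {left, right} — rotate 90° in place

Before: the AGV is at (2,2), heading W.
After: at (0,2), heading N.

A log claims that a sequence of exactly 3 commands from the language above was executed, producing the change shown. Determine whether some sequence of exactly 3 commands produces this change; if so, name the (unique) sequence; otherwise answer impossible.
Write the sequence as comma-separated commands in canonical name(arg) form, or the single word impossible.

key: order matters: swapping move(4) and turn(right) lands elsewhere
t0: at (2,2), heading W
[1] after move(4): at (0,2), heading W
[2] after move(4): at (0,2), heading W
[3] after turn(right): at (0,2), heading N
no other 3-command option fits: unique.

move(4), move(4), turn(right)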